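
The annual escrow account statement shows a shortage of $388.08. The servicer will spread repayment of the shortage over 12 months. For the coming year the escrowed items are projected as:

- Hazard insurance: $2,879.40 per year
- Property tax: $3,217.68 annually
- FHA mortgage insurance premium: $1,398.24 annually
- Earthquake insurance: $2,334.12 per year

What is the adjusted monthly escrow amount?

Hazard insurance — $2,879.40
Property tax — $3,217.68
FHA mortgage insurance premium — $1,398.24
Earthquake insurance — $2,334.12
Annual escrow total = $2,879.40 + $3,217.68 + $1,398.24 + $2,334.12 = $9,829.44
Monthly = $9,829.44 ÷ 12 = $819.12
Shortage spread = $388.08 / 12 = $32.34/mo
Adjusted monthly = $819.12 + $32.34 = $851.46

$851.46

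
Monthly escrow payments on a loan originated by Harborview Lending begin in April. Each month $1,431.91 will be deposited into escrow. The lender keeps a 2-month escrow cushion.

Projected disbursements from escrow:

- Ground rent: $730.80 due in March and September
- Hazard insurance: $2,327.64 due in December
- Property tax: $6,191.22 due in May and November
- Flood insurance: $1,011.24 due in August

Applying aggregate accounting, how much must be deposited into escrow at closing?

$6,428.75

Cushion = 2 × $1,431.91 = $2,863.82
Trial balance (start $0, +$1,431.91 each month, − disbursements):
  Apr: +$1,431.91 → $1,431.91
  May: +$1,431.91 − $6,191.22 → -$3,327.40
  Jun: +$1,431.91 → -$1,895.49
  Jul: +$1,431.91 → -$463.58
  Aug: +$1,431.91 − $1,011.24 → -$42.91
  Sep: +$1,431.91 − $730.80 → $658.20
  Oct: +$1,431.91 → $2,090.11
  Nov: +$1,431.91 − $6,191.22 → -$2,669.20
  Dec: +$1,431.91 − $2,327.64 → -$3,564.93
  Jan: +$1,431.91 → -$2,133.02
  Feb: +$1,431.91 → -$701.11
  Mar: +$1,431.91 − $730.80 → $0.00
Lowest trial balance = -$3,564.93 (Dec)
Initial deposit = cushion − low point = $2,863.82 − (-$3,564.93) = $6,428.75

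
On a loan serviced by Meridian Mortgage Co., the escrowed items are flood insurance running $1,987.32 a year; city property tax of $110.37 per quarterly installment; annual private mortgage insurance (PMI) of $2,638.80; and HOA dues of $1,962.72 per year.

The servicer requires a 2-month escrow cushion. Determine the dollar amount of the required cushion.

$1,171.72

Flood insurance: $1,987.32 per year
City property tax: $110.37 × 4 = $441.48 per year
Private mortgage insurance (PMI): $2,638.80 per year
HOA dues: $1,962.72 per year
Yearly total = $7,030.32
Monthly = $7,030.32 / 12 = $585.86
Reserve = 2 × $585.86 = $1,171.72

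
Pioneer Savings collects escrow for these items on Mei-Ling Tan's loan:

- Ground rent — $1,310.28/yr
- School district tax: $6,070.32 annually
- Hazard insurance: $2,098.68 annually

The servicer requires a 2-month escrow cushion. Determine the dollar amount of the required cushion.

$1,579.88

Ground rent: $1,310.28 annually
School district tax: $6,070.32 annually
Hazard insurance: $2,098.68 annually
Total annual escrow = $9,479.28
Monthly = $9,479.28 / 12 = $789.94
Required cushion = 2 × $789.94 = $1,579.88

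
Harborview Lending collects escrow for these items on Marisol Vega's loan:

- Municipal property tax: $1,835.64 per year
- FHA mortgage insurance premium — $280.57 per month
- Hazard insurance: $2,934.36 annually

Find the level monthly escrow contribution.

$678.07

Municipal property tax — $1,835.64 annually
FHA mortgage insurance premium — $280.57 × 12 = $3,366.84 annually
Hazard insurance — $2,934.36 annually
Yearly total = $1,835.64 + $3,366.84 + $2,934.36 = $8,136.84
Base monthly escrow = $8,136.84 / 12 = $678.07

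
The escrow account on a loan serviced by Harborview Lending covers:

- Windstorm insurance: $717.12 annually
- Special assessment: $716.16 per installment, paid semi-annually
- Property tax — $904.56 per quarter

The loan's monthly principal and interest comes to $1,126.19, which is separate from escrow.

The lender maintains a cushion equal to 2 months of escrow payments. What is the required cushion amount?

Windstorm insurance: $717.12 annually
Special assessment: $716.16 × 2 = $1,432.32 annually
Property tax: $904.56 × 4 = $3,618.24 annually
Yearly total = $717.12 + $1,432.32 + $3,618.24 = $5,767.68
Base monthly escrow = $5,767.68 ÷ 12 = $480.64
Cushion = 2 × $480.64 = $961.28

$961.28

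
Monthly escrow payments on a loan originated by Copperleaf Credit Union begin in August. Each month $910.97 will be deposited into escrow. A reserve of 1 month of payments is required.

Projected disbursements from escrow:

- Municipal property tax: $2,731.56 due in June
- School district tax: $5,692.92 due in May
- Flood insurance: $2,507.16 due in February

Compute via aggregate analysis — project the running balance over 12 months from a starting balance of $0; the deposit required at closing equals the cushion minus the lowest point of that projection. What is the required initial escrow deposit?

Cushion = 1 × $910.97 = $910.97
Trial balance (start $0, +$910.97 each month, − disbursements):
  Aug: +$910.97 → $910.97
  Sep: +$910.97 → $1,821.94
  Oct: +$910.97 → $2,732.91
  Nov: +$910.97 → $3,643.88
  Dec: +$910.97 → $4,554.85
  Jan: +$910.97 → $5,465.82
  Feb: +$910.97 − $2,507.16 → $3,869.63
  Mar: +$910.97 → $4,780.60
  Apr: +$910.97 → $5,691.57
  May: +$910.97 − $5,692.92 → $909.62
  Jun: +$910.97 − $2,731.56 → -$910.97
  Jul: +$910.97 → $0.00
Lowest trial balance = -$910.97 (Jun)
Initial deposit = cushion − low point = $910.97 − (-$910.97) = $1,821.94

$1,821.94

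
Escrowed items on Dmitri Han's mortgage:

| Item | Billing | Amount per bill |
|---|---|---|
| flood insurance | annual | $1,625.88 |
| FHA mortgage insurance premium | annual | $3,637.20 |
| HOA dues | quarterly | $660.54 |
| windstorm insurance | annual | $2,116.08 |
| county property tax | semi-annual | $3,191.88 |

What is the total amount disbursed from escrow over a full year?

Flood insurance — $1,625.88 per year
FHA mortgage insurance premium — $3,637.20 per year
HOA dues — $660.54 × 4 = $2,642.16 per year
Windstorm insurance — $2,116.08 per year
County property tax — $3,191.88 × 2 = $6,383.76 per year
Yearly total = $1,625.88 + $3,637.20 + $2,642.16 + $2,116.08 + $6,383.76 = $16,405.08

$16,405.08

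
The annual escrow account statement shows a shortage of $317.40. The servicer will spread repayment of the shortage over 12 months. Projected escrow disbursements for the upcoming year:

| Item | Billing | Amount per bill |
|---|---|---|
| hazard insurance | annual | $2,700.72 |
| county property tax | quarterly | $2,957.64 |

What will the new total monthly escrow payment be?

$1,237.39

Hazard insurance: $2,700.72
County property tax: $2,957.64 × 4 = $11,830.56
Yearly total = $2,700.72 + $11,830.56 = $14,531.28
Base monthly escrow = $14,531.28 / 12 = $1,210.94
Monthly shortage recovery: $317.40 / 12 = $26.45
New monthly escrow = $1,210.94 + $26.45 = $1,237.39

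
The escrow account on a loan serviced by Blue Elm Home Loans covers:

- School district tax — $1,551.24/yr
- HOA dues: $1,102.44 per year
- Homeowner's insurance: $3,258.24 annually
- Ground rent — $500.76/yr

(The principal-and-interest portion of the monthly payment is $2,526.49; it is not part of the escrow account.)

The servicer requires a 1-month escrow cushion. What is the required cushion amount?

School district tax = $1,551.24 annually
HOA dues = $1,102.44 annually
Homeowner's insurance = $3,258.24 annually
Ground rent = $500.76 annually
Total annual escrow = $1,551.24 + $1,102.44 + $3,258.24 + $500.76 = $6,412.68
Base monthly escrow = $6,412.68 / 12 = $534.39
Cushion = 1 × $534.39 = $534.39

$534.39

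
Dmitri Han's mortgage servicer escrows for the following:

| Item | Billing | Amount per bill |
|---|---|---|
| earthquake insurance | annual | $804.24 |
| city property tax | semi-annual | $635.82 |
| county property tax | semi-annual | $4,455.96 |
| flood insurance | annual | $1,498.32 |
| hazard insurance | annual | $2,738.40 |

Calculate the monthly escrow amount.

$1,268.71

Earthquake insurance = $804.24/yr
City property tax = $635.82 × 2 = $1,271.64/yr
County property tax = $4,455.96 × 2 = $8,911.92/yr
Flood insurance = $1,498.32/yr
Hazard insurance = $2,738.40/yr
Annual escrow total = $804.24 + $1,271.64 + $8,911.92 + $1,498.32 + $2,738.40 = $15,224.52
Monthly escrow = $15,224.52 / 12 = $1,268.71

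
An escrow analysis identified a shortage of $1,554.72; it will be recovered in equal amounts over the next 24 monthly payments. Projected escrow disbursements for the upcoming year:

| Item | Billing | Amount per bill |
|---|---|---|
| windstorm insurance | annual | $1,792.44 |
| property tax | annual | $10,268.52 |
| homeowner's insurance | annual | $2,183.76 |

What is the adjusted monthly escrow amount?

Windstorm insurance — $1,792.44
Property tax — $10,268.52
Homeowner's insurance — $2,183.76
Combined annual = $14,244.72
Monthly escrow = $14,244.72 ÷ 12 = $1,187.06
Shortage per month = $1,554.72 / 24 = $64.78
Adjusted monthly = $1,187.06 + $64.78 = $1,251.84

$1,251.84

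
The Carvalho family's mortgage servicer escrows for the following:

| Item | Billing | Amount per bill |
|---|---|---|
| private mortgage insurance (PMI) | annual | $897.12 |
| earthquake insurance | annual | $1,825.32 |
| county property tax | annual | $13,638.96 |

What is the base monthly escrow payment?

Private mortgage insurance (PMI): $897.12 annually
Earthquake insurance: $1,825.32 annually
County property tax: $13,638.96 annually
Yearly total = $897.12 + $1,825.32 + $13,638.96 = $16,361.40
Base monthly escrow = $16,361.40 ÷ 12 = $1,363.45

$1,363.45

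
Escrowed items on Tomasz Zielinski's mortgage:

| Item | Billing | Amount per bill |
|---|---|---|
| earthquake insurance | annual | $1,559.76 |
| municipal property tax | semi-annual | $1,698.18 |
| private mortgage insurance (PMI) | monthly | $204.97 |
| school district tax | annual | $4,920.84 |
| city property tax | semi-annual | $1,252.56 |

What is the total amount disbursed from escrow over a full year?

Earthquake insurance = $1,559.76 annually
Municipal property tax = $1,698.18 × 2 = $3,396.36 annually
Private mortgage insurance (PMI) = $204.97 × 12 = $2,459.64 annually
School district tax = $4,920.84 annually
City property tax = $1,252.56 × 2 = $2,505.12 annually
Yearly total = $1,559.76 + $3,396.36 + $2,459.64 + $4,920.84 + $2,505.12 = $14,841.72

$14,841.72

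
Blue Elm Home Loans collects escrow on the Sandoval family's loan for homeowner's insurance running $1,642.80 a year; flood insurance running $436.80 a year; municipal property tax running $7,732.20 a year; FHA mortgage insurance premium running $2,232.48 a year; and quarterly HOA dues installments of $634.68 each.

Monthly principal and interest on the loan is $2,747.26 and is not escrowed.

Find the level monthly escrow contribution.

Homeowner's insurance: $1,642.80 annually
Flood insurance: $436.80 annually
Municipal property tax: $7,732.20 annually
FHA mortgage insurance premium: $2,232.48 annually
HOA dues: $634.68 × 4 = $2,538.72 annually
Total per year = $14,583.00
Monthly escrow = $14,583.00 ÷ 12 = $1,215.25

$1,215.25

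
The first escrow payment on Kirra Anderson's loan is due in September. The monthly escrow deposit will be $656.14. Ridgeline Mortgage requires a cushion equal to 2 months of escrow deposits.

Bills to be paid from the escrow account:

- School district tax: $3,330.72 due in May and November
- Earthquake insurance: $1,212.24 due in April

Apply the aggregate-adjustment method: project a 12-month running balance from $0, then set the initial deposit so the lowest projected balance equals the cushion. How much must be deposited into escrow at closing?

Cushion = 2 × $656.14 = $1,312.28
Trial balance (start $0, +$656.14 each month, − disbursements):
  Sep: +$656.14 → $656.14
  Oct: +$656.14 → $1,312.28
  Nov: +$656.14 − $3,330.72 → -$1,362.30
  Dec: +$656.14 → -$706.16
  Jan: +$656.14 → -$50.02
  Feb: +$656.14 → $606.12
  Mar: +$656.14 → $1,262.26
  Apr: +$656.14 − $1,212.24 → $706.16
  May: +$656.14 − $3,330.72 → -$1,968.42
  Jun: +$656.14 → -$1,312.28
  Jul: +$656.14 → -$656.14
  Aug: +$656.14 → $0.00
Lowest trial balance = -$1,968.42 (May)
Initial deposit = cushion − low point = $1,312.28 − (-$1,968.42) = $3,280.70

$3,280.70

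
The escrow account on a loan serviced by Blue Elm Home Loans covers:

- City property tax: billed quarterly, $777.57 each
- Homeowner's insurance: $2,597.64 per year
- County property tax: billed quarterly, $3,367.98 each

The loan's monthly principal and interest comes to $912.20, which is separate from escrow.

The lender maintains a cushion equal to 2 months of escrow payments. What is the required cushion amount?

$3,196.64

City property tax: $777.57 × 4 = $3,110.28
Homeowner's insurance: $2,597.64
County property tax: $3,367.98 × 4 = $13,471.92
Combined annual = $3,110.28 + $2,597.64 + $13,471.92 = $19,179.84
Per month = $19,179.84 ÷ 12 = $1,598.32
Required cushion = 2 × $1,598.32 = $3,196.64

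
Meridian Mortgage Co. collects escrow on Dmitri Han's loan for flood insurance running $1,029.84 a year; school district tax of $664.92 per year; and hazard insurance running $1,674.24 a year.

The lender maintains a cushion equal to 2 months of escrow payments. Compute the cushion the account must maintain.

Flood insurance: $1,029.84 annually
School district tax: $664.92 annually
Hazard insurance: $1,674.24 annually
Yearly total = $1,029.84 + $664.92 + $1,674.24 = $3,369.00
Per month = $3,369.00 ÷ 12 = $280.75
Required cushion = 2 × $280.75 = $561.50

$561.50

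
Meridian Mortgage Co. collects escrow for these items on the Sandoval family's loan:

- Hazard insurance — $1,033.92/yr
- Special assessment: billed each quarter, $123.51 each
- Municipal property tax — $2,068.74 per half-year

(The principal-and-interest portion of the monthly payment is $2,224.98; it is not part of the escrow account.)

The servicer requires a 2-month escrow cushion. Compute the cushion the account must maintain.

Hazard insurance — $1,033.92 per year
Special assessment — $123.51 × 4 = $494.04 per year
Municipal property tax — $2,068.74 × 2 = $4,137.48 per year
Combined annual = $5,665.44
Monthly escrow = $5,665.44 ÷ 12 = $472.12
Cushion = 2 × $472.12 = $944.24

$944.24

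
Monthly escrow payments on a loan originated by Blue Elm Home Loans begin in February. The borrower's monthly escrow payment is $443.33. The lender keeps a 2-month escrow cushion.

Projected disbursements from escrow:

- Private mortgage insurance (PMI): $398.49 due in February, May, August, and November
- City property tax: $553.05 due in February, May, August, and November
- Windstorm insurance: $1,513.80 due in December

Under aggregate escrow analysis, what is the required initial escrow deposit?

$1,394.87

Cushion = 2 × $443.33 = $886.66
Trial balance (start $0, +$443.33 each month, − disbursements):
  Feb: +$443.33 − $951.54 → -$508.21
  Mar: +$443.33 → -$64.88
  Apr: +$443.33 → $378.45
  May: +$443.33 − $951.54 → -$129.76
  Jun: +$443.33 → $313.57
  Jul: +$443.33 → $756.90
  Aug: +$443.33 − $951.54 → $248.69
  Sep: +$443.33 → $692.02
  Oct: +$443.33 → $1,135.35
  Nov: +$443.33 − $951.54 → $627.14
  Dec: +$443.33 − $1,513.80 → -$443.33
  Jan: +$443.33 → $0.00
Lowest trial balance = -$508.21 (Feb)
Initial deposit = cushion − low point = $886.66 − (-$508.21) = $1,394.87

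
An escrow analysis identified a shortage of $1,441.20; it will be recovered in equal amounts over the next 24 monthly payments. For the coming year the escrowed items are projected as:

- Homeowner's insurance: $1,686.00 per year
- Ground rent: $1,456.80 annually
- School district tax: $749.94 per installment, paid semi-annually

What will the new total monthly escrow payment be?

$446.94

Homeowner's insurance — $1,686.00 per year
Ground rent — $1,456.80 per year
School district tax — $749.94 × 2 = $1,499.88 per year
Total annual escrow = $1,686.00 + $1,456.80 + $1,499.88 = $4,642.68
Monthly escrow = $4,642.68 / 12 = $386.89
Shortage spread = $1,441.20 / 24 = $60.05/mo
Adjusted monthly = $386.89 + $60.05 = $446.94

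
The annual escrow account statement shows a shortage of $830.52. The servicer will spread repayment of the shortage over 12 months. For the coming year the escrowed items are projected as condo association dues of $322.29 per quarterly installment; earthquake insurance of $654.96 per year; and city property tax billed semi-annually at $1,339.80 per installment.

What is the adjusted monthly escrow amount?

Condo association dues — $322.29 × 4 = $1,289.16 annually
Earthquake insurance — $654.96 annually
City property tax — $1,339.80 × 2 = $2,679.60 annually
Annual escrow total = $4,623.72
Base monthly escrow = $4,623.72 ÷ 12 = $385.31
Shortage spread = $830.52 ÷ 12 = $69.21/mo
Adjusted monthly = $385.31 + $69.21 = $454.52

$454.52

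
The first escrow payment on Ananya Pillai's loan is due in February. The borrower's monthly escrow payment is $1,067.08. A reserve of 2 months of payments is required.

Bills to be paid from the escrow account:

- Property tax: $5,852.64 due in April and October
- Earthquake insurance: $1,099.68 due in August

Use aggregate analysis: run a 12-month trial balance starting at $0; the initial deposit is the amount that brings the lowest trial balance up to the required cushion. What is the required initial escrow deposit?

$5,335.40

Cushion = 2 × $1,067.08 = $2,134.16
Trial balance (start $0, +$1,067.08 each month, − disbursements):
  Feb: +$1,067.08 → $1,067.08
  Mar: +$1,067.08 → $2,134.16
  Apr: +$1,067.08 − $5,852.64 → -$2,651.40
  May: +$1,067.08 → -$1,584.32
  Jun: +$1,067.08 → -$517.24
  Jul: +$1,067.08 → $549.84
  Aug: +$1,067.08 − $1,099.68 → $517.24
  Sep: +$1,067.08 → $1,584.32
  Oct: +$1,067.08 − $5,852.64 → -$3,201.24
  Nov: +$1,067.08 → -$2,134.16
  Dec: +$1,067.08 → -$1,067.08
  Jan: +$1,067.08 → $0.00
Lowest trial balance = -$3,201.24 (Oct)
Initial deposit = cushion − low point = $2,134.16 − (-$3,201.24) = $5,335.40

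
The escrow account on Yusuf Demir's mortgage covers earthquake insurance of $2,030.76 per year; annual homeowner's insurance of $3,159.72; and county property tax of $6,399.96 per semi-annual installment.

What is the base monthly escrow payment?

Earthquake insurance — $2,030.76 annually
Homeowner's insurance — $3,159.72 annually
County property tax — $6,399.96 × 2 = $12,799.92 annually
Total per year = $17,990.40
Base monthly escrow = $17,990.40 / 12 = $1,499.20

$1,499.20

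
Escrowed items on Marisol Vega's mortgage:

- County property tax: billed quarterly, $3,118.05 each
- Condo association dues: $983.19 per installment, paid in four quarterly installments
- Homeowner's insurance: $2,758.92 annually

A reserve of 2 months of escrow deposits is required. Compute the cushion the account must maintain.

County property tax — $3,118.05 × 4 = $12,472.20 per year
Condo association dues — $983.19 × 4 = $3,932.76 per year
Homeowner's insurance — $2,758.92 per year
Total annual escrow = $12,472.20 + $3,932.76 + $2,758.92 = $19,163.88
Monthly = $19,163.88 / 12 = $1,596.99
Required cushion = 2 × $1,596.99 = $3,193.98

$3,193.98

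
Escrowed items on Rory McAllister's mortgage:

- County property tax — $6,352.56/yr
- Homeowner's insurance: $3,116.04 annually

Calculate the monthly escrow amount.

$789.05

County property tax: $6,352.56
Homeowner's insurance: $3,116.04
Total annual escrow = $9,468.60
Per month = $9,468.60 ÷ 12 = $789.05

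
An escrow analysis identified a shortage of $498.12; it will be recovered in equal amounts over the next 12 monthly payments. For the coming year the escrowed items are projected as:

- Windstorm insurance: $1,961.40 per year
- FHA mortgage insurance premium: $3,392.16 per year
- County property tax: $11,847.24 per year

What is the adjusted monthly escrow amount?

Windstorm insurance: $1,961.40
FHA mortgage insurance premium: $3,392.16
County property tax: $11,847.24
Total per year = $17,200.80
Monthly escrow = $17,200.80 / 12 = $1,433.40
Shortage spread = $498.12 / 12 = $41.51/mo
New monthly escrow = $1,433.40 + $41.51 = $1,474.91

$1,474.91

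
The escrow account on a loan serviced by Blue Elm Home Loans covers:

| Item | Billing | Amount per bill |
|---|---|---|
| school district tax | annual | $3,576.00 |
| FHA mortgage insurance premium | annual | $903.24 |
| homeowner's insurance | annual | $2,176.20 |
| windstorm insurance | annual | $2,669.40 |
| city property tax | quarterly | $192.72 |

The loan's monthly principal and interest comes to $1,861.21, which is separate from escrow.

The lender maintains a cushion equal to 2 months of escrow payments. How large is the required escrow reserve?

$1,682.62

School district tax = $3,576.00 annually
FHA mortgage insurance premium = $903.24 annually
Homeowner's insurance = $2,176.20 annually
Windstorm insurance = $2,669.40 annually
City property tax = $192.72 × 4 = $770.88 annually
Total annual escrow = $10,095.72
Per month = $10,095.72 ÷ 12 = $841.31
Reserve = 2 × $841.31 = $1,682.62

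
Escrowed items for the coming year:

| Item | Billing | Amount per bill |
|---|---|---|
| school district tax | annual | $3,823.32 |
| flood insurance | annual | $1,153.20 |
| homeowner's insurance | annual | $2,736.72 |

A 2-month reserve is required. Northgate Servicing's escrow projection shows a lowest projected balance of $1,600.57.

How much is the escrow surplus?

School district tax = $3,823.32 per year
Flood insurance = $1,153.20 per year
Homeowner's insurance = $2,736.72 per year
Combined annual = $3,823.32 + $1,153.20 + $2,736.72 = $7,713.24
Base monthly escrow = $7,713.24 / 12 = $642.77
Required reserve = 2 × $642.77 = $1,285.54
Surplus = $1,600.57 − $1,285.54 = $315.03

$315.03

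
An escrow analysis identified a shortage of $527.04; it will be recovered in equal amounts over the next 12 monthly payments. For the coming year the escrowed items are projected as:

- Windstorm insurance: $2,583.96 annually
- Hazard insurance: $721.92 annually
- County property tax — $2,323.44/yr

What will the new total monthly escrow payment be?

$513.03

Windstorm insurance = $2,583.96 annually
Hazard insurance = $721.92 annually
County property tax = $2,323.44 annually
Total annual escrow = $2,583.96 + $721.92 + $2,323.44 = $5,629.32
Monthly escrow = $5,629.32 / 12 = $469.11
Monthly shortage recovery: $527.04 / 12 = $43.92
Adjusted monthly = $469.11 + $43.92 = $513.03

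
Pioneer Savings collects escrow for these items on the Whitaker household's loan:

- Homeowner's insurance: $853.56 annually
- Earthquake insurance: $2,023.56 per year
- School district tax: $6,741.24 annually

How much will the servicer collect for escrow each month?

$801.53

Homeowner's insurance = $853.56/yr
Earthquake insurance = $2,023.56/yr
School district tax = $6,741.24/yr
Combined annual = $9,618.36
Monthly escrow = $9,618.36 ÷ 12 = $801.53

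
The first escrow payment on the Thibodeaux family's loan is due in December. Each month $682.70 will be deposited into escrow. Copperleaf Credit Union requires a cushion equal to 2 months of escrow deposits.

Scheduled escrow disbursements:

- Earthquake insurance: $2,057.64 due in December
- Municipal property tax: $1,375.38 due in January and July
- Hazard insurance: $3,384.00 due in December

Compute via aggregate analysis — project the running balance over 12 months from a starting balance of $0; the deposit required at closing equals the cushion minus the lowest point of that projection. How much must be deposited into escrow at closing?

$6,817.02

Cushion = 2 × $682.70 = $1,365.40
Trial balance (start $0, +$682.70 each month, − disbursements):
  Dec: +$682.70 − $5,441.64 → -$4,758.94
  Jan: +$682.70 − $1,375.38 → -$5,451.62
  Feb: +$682.70 → -$4,768.92
  Mar: +$682.70 → -$4,086.22
  Apr: +$682.70 → -$3,403.52
  May: +$682.70 → -$2,720.82
  Jun: +$682.70 → -$2,038.12
  Jul: +$682.70 − $1,375.38 → -$2,730.80
  Aug: +$682.70 → -$2,048.10
  Sep: +$682.70 → -$1,365.40
  Oct: +$682.70 → -$682.70
  Nov: +$682.70 → $0.00
Lowest trial balance = -$5,451.62 (Jan)
Initial deposit = cushion − low point = $1,365.40 − (-$5,451.62) = $6,817.02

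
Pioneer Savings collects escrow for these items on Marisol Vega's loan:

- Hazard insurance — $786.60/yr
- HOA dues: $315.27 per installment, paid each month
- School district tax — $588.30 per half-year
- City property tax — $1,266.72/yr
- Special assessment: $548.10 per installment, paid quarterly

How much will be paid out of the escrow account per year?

Hazard insurance — $786.60/yr
HOA dues — $315.27 × 12 = $3,783.24/yr
School district tax — $588.30 × 2 = $1,176.60/yr
City property tax — $1,266.72/yr
Special assessment — $548.10 × 4 = $2,192.40/yr
Combined annual = $786.60 + $3,783.24 + $1,176.60 + $1,266.72 + $2,192.40 = $9,205.56

$9,205.56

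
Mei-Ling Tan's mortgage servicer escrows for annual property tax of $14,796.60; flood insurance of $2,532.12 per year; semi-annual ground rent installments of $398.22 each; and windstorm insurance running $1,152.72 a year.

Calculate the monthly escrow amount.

Property tax = $14,796.60
Flood insurance = $2,532.12
Ground rent = $398.22 × 2 = $796.44
Windstorm insurance = $1,152.72
Annual escrow total = $14,796.60 + $2,532.12 + $796.44 + $1,152.72 = $19,277.88
Monthly escrow = $19,277.88 ÷ 12 = $1,606.49

$1,606.49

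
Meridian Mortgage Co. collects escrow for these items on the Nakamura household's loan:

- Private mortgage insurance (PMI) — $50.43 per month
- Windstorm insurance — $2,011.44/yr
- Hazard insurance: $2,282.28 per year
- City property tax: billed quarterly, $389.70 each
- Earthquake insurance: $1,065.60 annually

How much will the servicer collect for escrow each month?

$626.94

Private mortgage insurance (PMI) = $50.43 × 12 = $605.16 per year
Windstorm insurance = $2,011.44 per year
Hazard insurance = $2,282.28 per year
City property tax = $389.70 × 4 = $1,558.80 per year
Earthquake insurance = $1,065.60 per year
Total per year = $605.16 + $2,011.44 + $2,282.28 + $1,558.80 + $1,065.60 = $7,523.28
Per month = $7,523.28 / 12 = $626.94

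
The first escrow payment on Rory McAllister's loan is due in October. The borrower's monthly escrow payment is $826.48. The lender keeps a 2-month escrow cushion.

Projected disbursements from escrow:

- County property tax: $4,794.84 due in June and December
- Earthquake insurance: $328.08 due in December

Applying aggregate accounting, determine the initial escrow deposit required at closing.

$4,296.44

Cushion = 2 × $826.48 = $1,652.96
Trial balance (start $0, +$826.48 each month, − disbursements):
  Oct: +$826.48 → $826.48
  Nov: +$826.48 → $1,652.96
  Dec: +$826.48 − $5,122.92 → -$2,643.48
  Jan: +$826.48 → -$1,817.00
  Feb: +$826.48 → -$990.52
  Mar: +$826.48 → -$164.04
  Apr: +$826.48 → $662.44
  May: +$826.48 → $1,488.92
  Jun: +$826.48 − $4,794.84 → -$2,479.44
  Jul: +$826.48 → -$1,652.96
  Aug: +$826.48 → -$826.48
  Sep: +$826.48 → $0.00
Lowest trial balance = -$2,643.48 (Dec)
Initial deposit = cushion − low point = $1,652.96 − (-$2,643.48) = $4,296.44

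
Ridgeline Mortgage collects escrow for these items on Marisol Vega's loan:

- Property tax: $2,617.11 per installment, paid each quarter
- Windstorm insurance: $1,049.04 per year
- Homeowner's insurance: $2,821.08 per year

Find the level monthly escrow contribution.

$1,194.88

Property tax — $2,617.11 × 4 = $10,468.44 per year
Windstorm insurance — $1,049.04 per year
Homeowner's insurance — $2,821.08 per year
Yearly total = $14,338.56
Per month = $14,338.56 ÷ 12 = $1,194.88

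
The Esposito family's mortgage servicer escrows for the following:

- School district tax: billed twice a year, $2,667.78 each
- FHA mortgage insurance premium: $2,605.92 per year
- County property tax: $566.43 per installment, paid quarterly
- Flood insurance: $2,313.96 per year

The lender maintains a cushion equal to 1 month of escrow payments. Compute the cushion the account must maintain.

School district tax: $2,667.78 × 2 = $5,335.56 annually
FHA mortgage insurance premium: $2,605.92 annually
County property tax: $566.43 × 4 = $2,265.72 annually
Flood insurance: $2,313.96 annually
Total per year = $12,521.16
Monthly = $12,521.16 ÷ 12 = $1,043.43
Required cushion = 1 × $1,043.43 = $1,043.43

$1,043.43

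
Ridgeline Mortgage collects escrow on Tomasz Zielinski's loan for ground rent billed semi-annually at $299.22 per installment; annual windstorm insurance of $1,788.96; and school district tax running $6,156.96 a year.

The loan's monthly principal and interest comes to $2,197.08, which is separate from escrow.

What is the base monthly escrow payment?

Ground rent = $299.22 × 2 = $598.44 annually
Windstorm insurance = $1,788.96 annually
School district tax = $6,156.96 annually
Total per year = $598.44 + $1,788.96 + $6,156.96 = $8,544.36
Base monthly escrow = $8,544.36 / 12 = $712.03

$712.03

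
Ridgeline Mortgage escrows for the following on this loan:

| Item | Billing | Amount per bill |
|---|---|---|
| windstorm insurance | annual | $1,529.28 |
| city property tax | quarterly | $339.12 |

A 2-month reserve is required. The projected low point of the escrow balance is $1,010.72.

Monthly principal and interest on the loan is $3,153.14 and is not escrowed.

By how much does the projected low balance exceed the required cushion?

$529.76

Windstorm insurance = $1,529.28/yr
City property tax = $339.12 × 4 = $1,356.48/yr
Annual escrow total = $1,529.28 + $1,356.48 = $2,885.76
Monthly escrow = $2,885.76 ÷ 12 = $240.48
Required reserve = 2 × $240.48 = $480.96
Excess over cushion: $1,010.72 − $480.96 = $529.76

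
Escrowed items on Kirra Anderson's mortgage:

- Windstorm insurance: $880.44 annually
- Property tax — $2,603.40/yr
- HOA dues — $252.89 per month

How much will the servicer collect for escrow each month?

Windstorm insurance: $880.44
Property tax: $2,603.40
HOA dues: $252.89 × 12 = $3,034.68
Total per year = $6,518.52
Base monthly escrow = $6,518.52 ÷ 12 = $543.21

$543.21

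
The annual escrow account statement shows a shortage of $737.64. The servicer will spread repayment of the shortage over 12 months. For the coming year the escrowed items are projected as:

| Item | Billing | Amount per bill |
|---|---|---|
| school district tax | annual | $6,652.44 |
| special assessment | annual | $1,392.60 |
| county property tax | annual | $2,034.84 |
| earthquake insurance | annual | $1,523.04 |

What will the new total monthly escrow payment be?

School district tax — $6,652.44/yr
Special assessment — $1,392.60/yr
County property tax — $2,034.84/yr
Earthquake insurance — $1,523.04/yr
Total per year = $6,652.44 + $1,392.60 + $2,034.84 + $1,523.04 = $11,602.92
Monthly = $11,602.92 / 12 = $966.91
Shortage spread = $737.64 ÷ 12 = $61.47/mo
Adjusted monthly = $966.91 + $61.47 = $1,028.38

$1,028.38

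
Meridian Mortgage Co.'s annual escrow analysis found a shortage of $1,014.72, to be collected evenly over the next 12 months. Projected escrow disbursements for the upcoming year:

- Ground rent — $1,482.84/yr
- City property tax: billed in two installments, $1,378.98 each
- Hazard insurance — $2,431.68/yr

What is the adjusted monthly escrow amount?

Ground rent — $1,482.84/yr
City property tax — $1,378.98 × 2 = $2,757.96/yr
Hazard insurance — $2,431.68/yr
Combined annual = $6,672.48
Per month = $6,672.48 ÷ 12 = $556.04
Shortage spread = $1,014.72 ÷ 12 = $84.56/mo
New monthly escrow = $556.04 + $84.56 = $640.60

$640.60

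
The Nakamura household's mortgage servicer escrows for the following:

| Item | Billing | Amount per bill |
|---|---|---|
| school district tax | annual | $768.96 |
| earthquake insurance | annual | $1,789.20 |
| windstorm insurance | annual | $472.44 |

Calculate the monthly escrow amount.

$252.55

School district tax — $768.96
Earthquake insurance — $1,789.20
Windstorm insurance — $472.44
Total per year = $768.96 + $1,789.20 + $472.44 = $3,030.60
Monthly escrow = $3,030.60 / 12 = $252.55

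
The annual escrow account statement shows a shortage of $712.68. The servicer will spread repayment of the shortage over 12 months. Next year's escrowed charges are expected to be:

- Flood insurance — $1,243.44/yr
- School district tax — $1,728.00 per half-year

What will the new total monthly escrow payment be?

Flood insurance — $1,243.44 per year
School district tax — $1,728.00 × 2 = $3,456.00 per year
Total annual escrow = $1,243.44 + $3,456.00 = $4,699.44
Monthly = $4,699.44 ÷ 12 = $391.62
Monthly shortage recovery: $712.68 ÷ 12 = $59.39
Adjusted monthly = $391.62 + $59.39 = $451.01

$451.01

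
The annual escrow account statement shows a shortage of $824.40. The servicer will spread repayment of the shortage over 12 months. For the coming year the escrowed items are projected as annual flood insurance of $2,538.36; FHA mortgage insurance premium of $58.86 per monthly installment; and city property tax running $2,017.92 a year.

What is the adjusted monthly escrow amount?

$507.25

Flood insurance: $2,538.36 per year
FHA mortgage insurance premium: $58.86 × 12 = $706.32 per year
City property tax: $2,017.92 per year
Yearly total = $2,538.36 + $706.32 + $2,017.92 = $5,262.60
Per month = $5,262.60 / 12 = $438.55
Shortage spread = $824.40 / 12 = $68.70/mo
Adjusted monthly = $438.55 + $68.70 = $507.25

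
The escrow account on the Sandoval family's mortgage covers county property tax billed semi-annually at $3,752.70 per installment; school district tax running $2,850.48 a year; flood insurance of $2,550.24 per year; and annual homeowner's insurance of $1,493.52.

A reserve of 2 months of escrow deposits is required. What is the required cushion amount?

$2,399.94

County property tax — $3,752.70 × 2 = $7,505.40 per year
School district tax — $2,850.48 per year
Flood insurance — $2,550.24 per year
Homeowner's insurance — $1,493.52 per year
Combined annual = $7,505.40 + $2,850.48 + $2,550.24 + $1,493.52 = $14,399.64
Base monthly escrow = $14,399.64 ÷ 12 = $1,199.97
Required cushion = 2 × $1,199.97 = $2,399.94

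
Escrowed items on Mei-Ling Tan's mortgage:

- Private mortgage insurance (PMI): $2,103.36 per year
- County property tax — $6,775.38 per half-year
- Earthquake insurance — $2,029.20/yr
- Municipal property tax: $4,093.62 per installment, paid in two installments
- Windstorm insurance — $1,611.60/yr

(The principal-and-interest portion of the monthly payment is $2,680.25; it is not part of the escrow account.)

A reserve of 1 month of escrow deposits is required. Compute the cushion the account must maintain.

$2,290.18

Private mortgage insurance (PMI) — $2,103.36 annually
County property tax — $6,775.38 × 2 = $13,550.76 annually
Earthquake insurance — $2,029.20 annually
Municipal property tax — $4,093.62 × 2 = $8,187.24 annually
Windstorm insurance — $1,611.60 annually
Total annual escrow = $27,482.16
Monthly escrow = $27,482.16 / 12 = $2,290.18
Reserve = 1 × $2,290.18 = $2,290.18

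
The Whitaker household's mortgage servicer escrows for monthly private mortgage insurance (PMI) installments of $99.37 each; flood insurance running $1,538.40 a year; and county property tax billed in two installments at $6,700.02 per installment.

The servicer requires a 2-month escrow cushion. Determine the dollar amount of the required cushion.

$2,688.48

Private mortgage insurance (PMI): $99.37 × 12 = $1,192.44 per year
Flood insurance: $1,538.40 per year
County property tax: $6,700.02 × 2 = $13,400.04 per year
Yearly total = $1,192.44 + $1,538.40 + $13,400.04 = $16,130.88
Base monthly escrow = $16,130.88 ÷ 12 = $1,344.24
Reserve = 2 × $1,344.24 = $2,688.48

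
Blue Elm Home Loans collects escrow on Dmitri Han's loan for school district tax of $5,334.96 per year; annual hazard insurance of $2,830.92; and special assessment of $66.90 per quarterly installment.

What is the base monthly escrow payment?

School district tax — $5,334.96
Hazard insurance — $2,830.92
Special assessment — $66.90 × 4 = $267.60
Yearly total = $5,334.96 + $2,830.92 + $267.60 = $8,433.48
Monthly escrow = $8,433.48 ÷ 12 = $702.79

$702.79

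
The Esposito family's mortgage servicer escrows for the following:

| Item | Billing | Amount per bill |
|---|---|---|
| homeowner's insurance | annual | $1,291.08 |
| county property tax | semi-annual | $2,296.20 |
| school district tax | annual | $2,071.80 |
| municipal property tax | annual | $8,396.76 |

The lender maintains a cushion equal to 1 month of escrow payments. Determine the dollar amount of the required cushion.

Homeowner's insurance: $1,291.08/yr
County property tax: $2,296.20 × 2 = $4,592.40/yr
School district tax: $2,071.80/yr
Municipal property tax: $8,396.76/yr
Total annual escrow = $16,352.04
Monthly = $16,352.04 ÷ 12 = $1,362.67
Required cushion = 1 × $1,362.67 = $1,362.67

$1,362.67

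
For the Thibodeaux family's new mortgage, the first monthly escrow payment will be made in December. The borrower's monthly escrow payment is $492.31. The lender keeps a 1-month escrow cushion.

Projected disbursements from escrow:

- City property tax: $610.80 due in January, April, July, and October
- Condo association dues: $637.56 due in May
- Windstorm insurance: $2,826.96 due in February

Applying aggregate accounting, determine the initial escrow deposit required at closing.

$2,453.14

Cushion = 1 × $492.31 = $492.31
Trial balance (start $0, +$492.31 each month, − disbursements):
  Dec: +$492.31 → $492.31
  Jan: +$492.31 − $610.80 → $373.82
  Feb: +$492.31 − $2,826.96 → -$1,960.83
  Mar: +$492.31 → -$1,468.52
  Apr: +$492.31 − $610.80 → -$1,587.01
  May: +$492.31 − $637.56 → -$1,732.26
  Jun: +$492.31 → -$1,239.95
  Jul: +$492.31 − $610.80 → -$1,358.44
  Aug: +$492.31 → -$866.13
  Sep: +$492.31 → -$373.82
  Oct: +$492.31 − $610.80 → -$492.31
  Nov: +$492.31 → $0.00
Lowest trial balance = -$1,960.83 (Feb)
Initial deposit = cushion − low point = $492.31 − (-$1,960.83) = $2,453.14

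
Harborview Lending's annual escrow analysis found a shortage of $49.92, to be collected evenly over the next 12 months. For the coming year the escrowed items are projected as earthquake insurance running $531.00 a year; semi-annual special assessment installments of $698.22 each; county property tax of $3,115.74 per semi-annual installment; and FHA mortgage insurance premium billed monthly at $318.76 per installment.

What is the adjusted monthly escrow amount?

$1,002.83

Earthquake insurance — $531.00/yr
Special assessment — $698.22 × 2 = $1,396.44/yr
County property tax — $3,115.74 × 2 = $6,231.48/yr
FHA mortgage insurance premium — $318.76 × 12 = $3,825.12/yr
Yearly total = $11,984.04
Base monthly escrow = $11,984.04 / 12 = $998.67
Shortage per month = $49.92 / 12 = $4.16
New monthly escrow = $998.67 + $4.16 = $1,002.83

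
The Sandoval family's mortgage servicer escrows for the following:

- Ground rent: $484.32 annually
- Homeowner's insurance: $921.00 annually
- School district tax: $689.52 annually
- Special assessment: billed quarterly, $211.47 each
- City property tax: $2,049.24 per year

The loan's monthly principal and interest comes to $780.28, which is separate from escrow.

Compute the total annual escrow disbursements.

$4,989.96

Ground rent — $484.32
Homeowner's insurance — $921.00
School district tax — $689.52
Special assessment — $211.47 × 4 = $845.88
City property tax — $2,049.24
Combined annual = $484.32 + $921.00 + $689.52 + $845.88 + $2,049.24 = $4,989.96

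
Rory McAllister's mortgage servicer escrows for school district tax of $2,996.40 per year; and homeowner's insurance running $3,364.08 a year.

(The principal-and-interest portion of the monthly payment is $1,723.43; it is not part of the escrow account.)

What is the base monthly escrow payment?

School district tax: $2,996.40
Homeowner's insurance: $3,364.08
Total per year = $2,996.40 + $3,364.08 = $6,360.48
Monthly escrow = $6,360.48 / 12 = $530.04

$530.04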